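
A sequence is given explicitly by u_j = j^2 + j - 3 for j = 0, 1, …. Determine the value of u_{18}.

339

u_{18} = 1·18^2 + 1·18 - 3 = 339.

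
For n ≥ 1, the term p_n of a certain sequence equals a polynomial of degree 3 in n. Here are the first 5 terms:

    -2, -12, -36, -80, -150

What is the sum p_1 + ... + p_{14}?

-12040

1st diffs: -10, -24, -44, -70.
2nd diffs: -14, -20, -26.
3rd diffs: -6, -6 (constant).
Newton forward-difference form: p_n = -2 + (-10)·C(n-1,1) + (-14)·C(n-1,2) + (-6)·C(n-1,3).
Continuing: …, -252, -392, -576, -810, …, p_{14} = -2940.
Summing n = 1..14 (14 terms) gives -12040.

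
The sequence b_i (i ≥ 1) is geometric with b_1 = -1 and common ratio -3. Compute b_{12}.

177147

b_i = (-1)·(-3)^(i-1).
b_{12} = (-1)·(-3)^11 = 177147.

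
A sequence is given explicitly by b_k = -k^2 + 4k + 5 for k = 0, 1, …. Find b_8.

-27

b_8 = -1·8^2 + 4·8 + 5 = -27.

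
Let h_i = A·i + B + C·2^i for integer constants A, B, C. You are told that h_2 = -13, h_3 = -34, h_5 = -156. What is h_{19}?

Write the equations: 2A + B + 4C = -13; 3A + B + 8C = -34; 5A + B + 32C = -156.
Subtracting the first from the second: A + 4C = -21.
Subtracting the second from the third: 2A + 24C = -122.
Solving: C = -5, A = -1, then B = 9.
Hence h_{19} = -1·19 + 9 + (-5)·524288 = -2621450.

-2621450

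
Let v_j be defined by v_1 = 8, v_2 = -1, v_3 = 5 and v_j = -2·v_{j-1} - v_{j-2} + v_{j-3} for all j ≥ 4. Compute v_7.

v_4 = -1;  v_5 = -4;  v_6 = 14;  v_7 = -25.

-25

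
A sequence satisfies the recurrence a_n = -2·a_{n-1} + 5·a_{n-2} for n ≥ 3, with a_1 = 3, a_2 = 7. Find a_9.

Compute successive terms:
a_3 = 1; a_4 = 33; a_5 = -61; a_6 = 287; a_7 = -879; a_8 = 3193; a_9 = -10781.

-10781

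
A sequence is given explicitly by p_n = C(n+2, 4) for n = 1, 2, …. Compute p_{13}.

C(15, 4) = 1365, so p_{13} = 1365.

1365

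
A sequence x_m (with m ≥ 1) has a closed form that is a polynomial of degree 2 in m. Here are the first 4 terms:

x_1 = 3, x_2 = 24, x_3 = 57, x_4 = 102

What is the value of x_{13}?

1st diffs: 21, 33, 45.
2nd diffs: 12, 12 (constant).
Newton forward-difference form: x_m = 3 + 21·C(m-1,1) + 12·C(m-1,2).
At m = 13: m-1 = 12, so x_{13} = 3 + 252 + 792 = 1047.

1047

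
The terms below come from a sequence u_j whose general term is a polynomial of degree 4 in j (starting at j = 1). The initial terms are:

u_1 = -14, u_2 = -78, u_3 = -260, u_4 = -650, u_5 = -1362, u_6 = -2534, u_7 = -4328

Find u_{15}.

-68432

1st diffs: -64, -182, -390, -712, -1172, -1794.
2nd diffs: -118, -208, -322, -460, -622.
3rd diffs: -90, -114, -138, -162.
4th diffs: -24, -24, -24 (constant).
Newton forward-difference form: u_j = -14 + (-64)·C(j-1,1) + (-118)·C(j-1,2) + (-90)·C(j-1,3) + (-24)·C(j-1,4).
At j = 15: j-1 = 14, so u_{15} = -14 - 896 - 10738 - 32760 - 24024 = -68432.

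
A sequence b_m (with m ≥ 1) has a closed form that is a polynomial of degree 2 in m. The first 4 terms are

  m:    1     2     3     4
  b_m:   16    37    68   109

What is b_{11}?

1st diffs: 21, 31, 41.
2nd diffs: 10, 10 (constant).
Newton forward-difference form: b_m = 16 + 21·C(m-1,1) + 10·C(m-1,2).
At m = 11: m-1 = 10, so b_{11} = 16 + 210 + 450 = 676.

676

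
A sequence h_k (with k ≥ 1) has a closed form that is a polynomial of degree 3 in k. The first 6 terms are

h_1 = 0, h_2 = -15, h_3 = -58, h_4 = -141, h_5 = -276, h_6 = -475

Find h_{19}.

1st diffs: -15, -43, -83, -135, -199.
2nd diffs: -28, -40, -52, -64.
3rd diffs: -12, -12, -12 (constant).
Newton forward-difference form: h_k = (-15)·C(k-1,1) + (-28)·C(k-1,2) + (-12)·C(k-1,3).
At k = 19: k-1 = 18, so h_{19} = -270 - 4284 - 9792 = -14346.

-14346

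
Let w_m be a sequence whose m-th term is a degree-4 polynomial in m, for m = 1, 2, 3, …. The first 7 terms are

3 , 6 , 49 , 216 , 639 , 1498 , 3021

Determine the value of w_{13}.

1st diffs: 3, 43, 167, 423, 859, 1523.
2nd diffs: 40, 124, 256, 436, 664.
3rd diffs: 84, 132, 180, 228.
4th diffs: 48, 48, 48 (constant).
Newton forward-difference form: w_m = 3 + 3·C(m-1,1) + 40·C(m-1,2) + 84·C(m-1,3) + 48·C(m-1,4).
At m = 13: m-1 = 12, so w_{13} = 3 + 36 + 2640 + 18480 + 23760 = 44919.

44919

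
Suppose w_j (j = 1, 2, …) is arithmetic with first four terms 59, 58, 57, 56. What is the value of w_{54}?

6

Common difference d = -1.
w_j = 59 + (j - 1)·(-1).
w_{54} = 59 + 53·(-1) = 6.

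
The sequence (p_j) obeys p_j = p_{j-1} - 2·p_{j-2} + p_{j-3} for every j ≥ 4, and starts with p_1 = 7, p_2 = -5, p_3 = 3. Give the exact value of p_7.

Iterate the recurrence:
p_4 = 20; p_5 = 9; p_6 = -28; p_7 = -26.

-26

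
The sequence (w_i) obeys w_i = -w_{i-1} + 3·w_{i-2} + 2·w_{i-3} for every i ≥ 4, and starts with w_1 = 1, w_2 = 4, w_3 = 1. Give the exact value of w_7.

Compute successive terms:
w_4 = 13;  w_5 = -2;  w_6 = 43;  w_7 = -23.

-23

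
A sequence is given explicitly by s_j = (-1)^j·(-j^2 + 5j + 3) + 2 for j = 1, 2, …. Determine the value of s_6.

(-1)^6 = 1; -j^2 + 5j + 3 at j=6 is -3; so s_6 = -1.

-1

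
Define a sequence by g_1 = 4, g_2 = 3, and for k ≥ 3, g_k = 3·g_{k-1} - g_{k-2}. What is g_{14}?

178707

g_3 = 5, g_4 = 12, g_5 = 31, …, g_{11} = 9959, g_{12} = 26073, g_{13} = 68260, g_{14} = 178707.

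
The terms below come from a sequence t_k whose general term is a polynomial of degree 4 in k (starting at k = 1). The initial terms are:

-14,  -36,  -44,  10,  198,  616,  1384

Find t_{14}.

31680

1st diffs: -22, -8, 54, 188, 418, 768.
2nd diffs: 14, 62, 134, 230, 350.
3rd diffs: 48, 72, 96, 120.
4th diffs: 24, 24, 24 (constant).
Newton forward-difference form: t_k = -14 + (-22)·C(k-1,1) + 14·C(k-1,2) + 48·C(k-1,3) + 24·C(k-1,4).
At k = 14: k-1 = 13, so t_{14} = -14 - 286 + 1092 + 13728 + 17160 = 31680.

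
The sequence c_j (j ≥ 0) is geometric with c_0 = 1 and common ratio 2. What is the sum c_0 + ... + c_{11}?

c_j = 1·2^(j-0).
S = 1·(2^12 - 1)/(2 - 1) = 1·(4096 - 1)/(1) = 4095.

4095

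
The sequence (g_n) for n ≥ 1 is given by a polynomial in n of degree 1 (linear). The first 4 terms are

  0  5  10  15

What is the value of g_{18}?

1st diffs: 5, 5, 5 (constant).
So g_n = 5n - 5.
Evaluating at n = 18 gives g_{18} = 85.

85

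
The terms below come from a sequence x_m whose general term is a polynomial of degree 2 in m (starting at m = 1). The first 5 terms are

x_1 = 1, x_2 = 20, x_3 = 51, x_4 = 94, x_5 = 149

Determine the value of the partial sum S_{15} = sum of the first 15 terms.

7470

1st diffs: 19, 31, 43, 55.
2nd diffs: 12, 12, 12 (constant).
So x_m = 6m^2 + m - 6.
Continuing: …, 216, 295, 386, 489, …, x_{15} = 1359.
Summing m = 1..15 (15 terms) gives 7470.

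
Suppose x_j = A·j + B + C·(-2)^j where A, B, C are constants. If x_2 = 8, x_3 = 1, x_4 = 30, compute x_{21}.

-2097053

The three given values yield: 2A + B + 4C = 8; 3A + B - 8C = 1; 4A + B + 16C = 30.
Subtracting the first from the second: A - 12C = -7.
Subtracting the second from the third: A + 24C = 29.
Solving: C = 1, A = 5, then B = -6.
So x_j = 5·j + (-6) + 1·(-2)^j; at j=21 this is -2097053.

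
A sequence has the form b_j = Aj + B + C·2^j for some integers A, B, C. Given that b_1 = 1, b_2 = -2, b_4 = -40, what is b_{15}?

-130993

At j = 1, 2, 4: A + B + 2C = 1; 2A + B + 4C = -2; 4A + B + 16C = -40.
Subtracting the first from the second: A + 2C = -3.
Subtracting the second from the third: 2A + 12C = -38.
Solving: C = -4, A = 5, then B = 4.
Hence b_{15} = 5·15 + 4 + (-4)·32768 = -130993.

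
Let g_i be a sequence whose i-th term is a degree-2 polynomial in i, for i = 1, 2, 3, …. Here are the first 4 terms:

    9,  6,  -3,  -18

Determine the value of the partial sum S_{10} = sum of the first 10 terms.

-765

1st diffs: -3, -9, -15.
2nd diffs: -6, -6 (constant).
Newton forward-difference form: g_i = 9 + (-3)·C(i-1,1) + (-6)·C(i-1,2).
Continuing: …, -39, -66, -99, -138, …, g_{10} = -234.
Summing i = 1..10 (10 terms) gives -765.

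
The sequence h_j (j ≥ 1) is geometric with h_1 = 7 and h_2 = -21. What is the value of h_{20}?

Common ratio r = -3.
h_j = 7·(-3)^(j-1).
h_{20} = 7·(-3)^19 = -8135830269.

-8135830269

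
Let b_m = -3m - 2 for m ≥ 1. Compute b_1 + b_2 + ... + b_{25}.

-1025

Over m = 1..25: Σm = 325.
Total = (-3)·325 + (-2)·25 = -1025.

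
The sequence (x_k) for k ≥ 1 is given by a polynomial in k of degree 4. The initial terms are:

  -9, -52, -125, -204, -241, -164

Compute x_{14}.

1st diffs: -43, -73, -79, -37, 77.
2nd diffs: -30, -6, 42, 114.
3rd diffs: 24, 48, 72.
4th diffs: 24, 24 (constant).
So x_k = k^4 - 6k^3 - 4k^2 - 4k + 4.
Evaluating at k = 14 gives x_{14} = 21116.

21116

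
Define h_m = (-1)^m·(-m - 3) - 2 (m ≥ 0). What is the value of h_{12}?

(-1)^12 = 1; -m - 3 at m=12 is -15; so h_{12} = -17.

-17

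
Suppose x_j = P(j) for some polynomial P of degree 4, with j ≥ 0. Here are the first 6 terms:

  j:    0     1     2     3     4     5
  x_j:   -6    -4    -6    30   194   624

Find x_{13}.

1st diffs: 2, -2, 36, 164, 430.
2nd diffs: -4, 38, 128, 266.
3rd diffs: 42, 90, 138.
4th diffs: 48, 48 (constant).
So x_j = 2j^4 - 5j^3 - j^2 + 6j - 6.
Evaluating at j = 13 gives x_{13} = 46040.

46040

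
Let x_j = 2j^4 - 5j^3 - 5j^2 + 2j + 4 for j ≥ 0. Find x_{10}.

14524

x_{10} = 2·10^4 - 5·10^3 - 5·10^2 + 2·10 + 4 = 14524.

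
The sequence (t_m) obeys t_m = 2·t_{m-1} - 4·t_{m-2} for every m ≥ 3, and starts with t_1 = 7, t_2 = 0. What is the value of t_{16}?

-229376

Applying the relation repeatedly:
t_3 = -28; t_4 = -56; t_5 = 0; …; t_{13} = 28672; t_{14} = 0; t_{15} = -114688; t_{16} = -229376.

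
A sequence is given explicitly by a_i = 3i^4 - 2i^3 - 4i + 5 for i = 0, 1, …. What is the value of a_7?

a_7 = 3·7^4 - 2·7^3 - 4·7 + 5 = 6494.

6494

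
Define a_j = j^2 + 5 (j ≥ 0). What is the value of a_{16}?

a_{16} = 1·16^2 + 5 = 261.

261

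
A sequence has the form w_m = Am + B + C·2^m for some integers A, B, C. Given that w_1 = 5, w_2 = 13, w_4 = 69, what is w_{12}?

Plug in m = 1, 2, 4: A + B + 2C = 5; 2A + B + 4C = 13; 4A + B + 16C = 69.
Subtracting the first from the second: A + 2C = 8.
Subtracting the second from the third: 2A + 12C = 56.
Solving: C = 5, A = -2, then B = -3.
Hence w_{12} = -2·12 + (-3) + 5·4096 = 20453.

20453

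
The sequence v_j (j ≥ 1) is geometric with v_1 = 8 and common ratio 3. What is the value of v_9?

52488

v_j = 8·3^(j-1).
v_9 = 8·3^8 = 52488.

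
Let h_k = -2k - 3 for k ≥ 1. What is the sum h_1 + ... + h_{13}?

Over k = 1..13: Σk = 91.
Total = (-2)·91 + (-3)·13 = -221.

-221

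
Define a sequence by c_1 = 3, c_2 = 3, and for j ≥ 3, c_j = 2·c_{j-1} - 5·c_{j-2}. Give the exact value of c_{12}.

19407

Compute successive terms:
c_3 = -9;  c_4 = -33;  c_5 = -21;  c_6 = 123;  c_7 = 351;  c_8 = 87;  c_9 = -1581;  c_{10} = -3597;  c_{11} = 711;  c_{12} = 19407.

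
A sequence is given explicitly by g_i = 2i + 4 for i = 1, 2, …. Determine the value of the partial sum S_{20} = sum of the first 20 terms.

Over i = 1..20: Σi = 210.
Total = (2)·210 + (4)·20 = 500.

500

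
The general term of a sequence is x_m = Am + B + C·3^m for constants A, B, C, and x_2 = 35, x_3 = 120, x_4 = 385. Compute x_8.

The three given values yield: 2A + B + 9C = 35; 3A + B + 27C = 120; 4A + B + 81C = 385.
Subtracting the first from the second: A + 18C = 85.
Subtracting the second from the third: A + 54C = 265.
Solving: C = 5, A = -5, then B = 0.
So x_m = -5·m + 0 + 5·3^m; at m=8 this is 32765.

32765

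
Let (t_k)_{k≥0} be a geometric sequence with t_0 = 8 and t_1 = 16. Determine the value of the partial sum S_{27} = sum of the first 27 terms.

1073741816

Common ratio r = 2.
t_k = 8·2^(k-0).
S = 8·(2^27 - 1)/(2 - 1) = 8·(134217728 - 1)/(1) = 1073741816.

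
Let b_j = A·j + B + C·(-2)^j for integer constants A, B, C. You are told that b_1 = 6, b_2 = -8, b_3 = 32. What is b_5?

112

At j = 1, 2, 3: A + B - 2C = 6; 2A + B + 4C = -8; 3A + B - 8C = 32.
Subtracting the first from the second: A + 6C = -14.
Subtracting the second from the third: A - 12C = 40.
Solving: C = -3, A = 4, then B = -4.
So b_j = 4·j + (-4) + (-3)·(-2)^j; at j=5 this is 112.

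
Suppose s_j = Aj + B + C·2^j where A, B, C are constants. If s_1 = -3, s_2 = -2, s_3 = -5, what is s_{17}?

At j = 1, 2, 3: A + B + 2C = -3; 2A + B + 4C = -2; 3A + B + 8C = -5.
Subtracting the first from the second: A + 2C = 1.
Subtracting the second from the third: A + 4C = -3.
Solving: C = -2, A = 5, then B = -4.
Hence s_{17} = 5·17 + (-4) + (-2)·131072 = -262063.

-262063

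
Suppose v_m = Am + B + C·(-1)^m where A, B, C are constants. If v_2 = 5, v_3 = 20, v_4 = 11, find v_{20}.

The three given values yield: 2A + B + C = 5; 3A + B - C = 20; 4A + B + C = 11.
Subtracting the first from the second: A - 2C = 15.
Subtracting the second from the third: A + 2C = -9.
Solving: C = -6, A = 3, then B = 5.
So v_m = 3·m + 5 + (-6)·(-1)^m; at m=20 this is 59.

59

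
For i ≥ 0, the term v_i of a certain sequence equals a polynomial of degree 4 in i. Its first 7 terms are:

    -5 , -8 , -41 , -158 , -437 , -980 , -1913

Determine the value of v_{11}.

1st diffs: -3, -33, -117, -279, -543, -933.
2nd diffs: -30, -84, -162, -264, -390.
3rd diffs: -54, -78, -102, -126.
4th diffs: -24, -24, -24 (constant).
So v_i = -i^4 - 3i^3 + i^2 - 5.
Evaluating at i = 11 gives v_{11} = -18518.

-18518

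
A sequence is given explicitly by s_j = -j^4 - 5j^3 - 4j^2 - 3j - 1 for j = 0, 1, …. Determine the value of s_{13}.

-40262

s_{13} = -1·13^4 - 5·13^3 - 4·13^2 - 3·13 - 1 = -40262.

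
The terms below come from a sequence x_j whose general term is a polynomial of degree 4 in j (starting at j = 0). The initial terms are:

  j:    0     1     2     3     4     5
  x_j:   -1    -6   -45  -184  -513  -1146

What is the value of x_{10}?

-14541

1st diffs: -5, -39, -139, -329, -633.
2nd diffs: -34, -100, -190, -304.
3rd diffs: -66, -90, -114.
4th diffs: -24, -24 (constant).
So x_j = -j^4 - 5j^3 + 5j^2 - 4j - 1.
Evaluating at j = 10 gives x_{10} = -14541.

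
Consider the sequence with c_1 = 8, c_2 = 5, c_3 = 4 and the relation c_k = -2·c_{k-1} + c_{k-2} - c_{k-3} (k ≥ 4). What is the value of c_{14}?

-101050

Compute successive terms:
c_4 = -11;  c_5 = 21;  c_6 = -57;  …;  c_{11} = 6117;  c_{12} = -15579;  c_{13} = 39677;  c_{14} = -101050.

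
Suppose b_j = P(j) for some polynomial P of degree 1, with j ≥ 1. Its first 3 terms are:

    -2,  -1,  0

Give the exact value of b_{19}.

1st diffs: 1, 1 (constant).
So b_j = j - 3.
Evaluating at j = 19 gives b_{19} = 16.

16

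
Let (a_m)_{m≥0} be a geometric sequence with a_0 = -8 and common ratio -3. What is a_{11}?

a_m = (-8)·(-3)^(m-0).
a_{11} = (-8)·(-3)^11 = 1417176.

1417176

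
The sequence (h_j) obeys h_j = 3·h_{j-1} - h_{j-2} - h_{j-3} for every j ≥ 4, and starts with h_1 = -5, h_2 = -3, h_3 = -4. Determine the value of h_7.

-12

Step forward from the initial values:
h_4 = -4, h_5 = -5, h_6 = -7, h_7 = -12.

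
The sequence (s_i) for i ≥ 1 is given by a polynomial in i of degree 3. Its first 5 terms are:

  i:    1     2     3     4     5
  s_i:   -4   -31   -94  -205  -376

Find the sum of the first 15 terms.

-35655

1st diffs: -27, -63, -111, -171.
2nd diffs: -36, -48, -60.
3rd diffs: -12, -12 (constant).
So s_i = -2i^3 - 6i^2 + 5i - 1.
Continuing: …, -619, -946, -1369, -1900, …, s_{15} = -8026.
Summing i = 1..15 (15 terms) gives -35655.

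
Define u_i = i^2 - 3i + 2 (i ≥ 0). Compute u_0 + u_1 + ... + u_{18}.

Over i = 0..18: Σi = 171, Σi² = 2109.
Total = (1)·2109 + (-3)·171 + (2)·19 = 1634.

1634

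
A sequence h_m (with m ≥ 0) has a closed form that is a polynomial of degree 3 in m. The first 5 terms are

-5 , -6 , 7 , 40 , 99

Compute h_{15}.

1st diffs: -1, 13, 33, 59.
2nd diffs: 14, 20, 26.
3rd diffs: 6, 6 (constant).
So h_m = m^3 + 4m^2 - 6m - 5.
Evaluating at m = 15 gives h_{15} = 4180.

4180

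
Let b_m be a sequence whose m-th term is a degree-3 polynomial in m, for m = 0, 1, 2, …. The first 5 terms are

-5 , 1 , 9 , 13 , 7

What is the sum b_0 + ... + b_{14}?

-6725

1st diffs: 6, 8, 4, -6.
2nd diffs: 2, -4, -10.
3rd diffs: -6, -6 (constant).
So b_m = -m^3 + 4m^2 + 3m - 5.
Continuing: …, -15, -59, -131, -237, …, b_{14} = -1923.
Summing m = 0..14 (15 terms) gives -6725.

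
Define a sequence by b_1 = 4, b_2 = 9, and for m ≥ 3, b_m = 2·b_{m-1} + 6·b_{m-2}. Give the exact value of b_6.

1884

b_3 = 42;  b_4 = 138;  b_5 = 528;  b_6 = 1884.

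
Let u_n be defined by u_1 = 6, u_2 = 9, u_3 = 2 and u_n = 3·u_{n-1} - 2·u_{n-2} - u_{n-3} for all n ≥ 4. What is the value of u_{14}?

7149

Applying the relation repeatedly:
u_4 = -18  u_5 = -67  u_6 = -167  …  u_{11} = -1942  u_{12} = -1597  u_{13} = 671  u_{14} = 7149.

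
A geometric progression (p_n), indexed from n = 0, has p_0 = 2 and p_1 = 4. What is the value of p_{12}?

Common ratio r = 2.
p_n = 2·2^(n-0).
p_{12} = 2·2^12 = 8192.

8192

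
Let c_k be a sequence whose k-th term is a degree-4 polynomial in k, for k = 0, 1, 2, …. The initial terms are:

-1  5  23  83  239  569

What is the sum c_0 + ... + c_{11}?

36882

1st diffs: 6, 18, 60, 156, 330.
2nd diffs: 12, 42, 96, 174.
3rd diffs: 30, 54, 78.
4th diffs: 24, 24 (constant).
Newton forward-difference form: c_k = -1 + 6·C(k,1) + 12·C(k,2) + 30·C(k,3) + 24·C(k,4).
Continuing: …, 1175, 2183, 3743, 6029, …, c_{11} = 13595.
Summing k = 0..11 (12 terms) gives 36882.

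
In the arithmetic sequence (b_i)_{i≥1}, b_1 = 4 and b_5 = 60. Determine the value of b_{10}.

130

Common difference d = (60 - 4) / (5 - 1) = 14.
b_i = 4 + (i - 1)·14.
b_{10} = 4 + 9·14 = 130.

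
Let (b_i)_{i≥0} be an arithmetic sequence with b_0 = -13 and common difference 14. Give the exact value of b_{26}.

b_i = -13 + (i - 0)·14.
b_{26} = -13 + 26·14 = 351.

351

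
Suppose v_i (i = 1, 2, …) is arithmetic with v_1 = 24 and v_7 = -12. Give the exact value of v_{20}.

Common difference d = (-12 - 24) / (7 - 1) = -6.
v_i = 24 + (i - 1)·(-6).
v_{20} = 24 + 19·(-6) = -90.

-90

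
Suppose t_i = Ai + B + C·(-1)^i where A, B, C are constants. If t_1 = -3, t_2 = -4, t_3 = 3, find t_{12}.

The three given values yield: A + B - C = -3; 2A + B + C = -4; 3A + B - C = 3.
Subtracting the first from the second: A + 2C = -1.
Subtracting the second from the third: A - 2C = 7.
Solving: C = -2, A = 3, then B = -8.
Hence t_{12} = 3·12 + (-8) + (-2)·1 = 26.

26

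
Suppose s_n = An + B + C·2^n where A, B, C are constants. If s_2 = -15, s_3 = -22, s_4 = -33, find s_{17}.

-131128

Write the equations: 2A + B + 4C = -15; 3A + B + 8C = -22; 4A + B + 16C = -33.
Subtracting the first from the second: A + 4C = -7.
Subtracting the second from the third: A + 8C = -11.
Solving: C = -1, A = -3, then B = -5.
Therefore s_{17} = -51 + (-5) + (-1)·131072 = -131128.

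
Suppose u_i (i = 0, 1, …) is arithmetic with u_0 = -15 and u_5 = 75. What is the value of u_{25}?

435

Common difference d = (75 - (-15)) / (5 - 0) = 18.
u_i = -15 + (i - 0)·18.
u_{25} = -15 + 25·18 = 435.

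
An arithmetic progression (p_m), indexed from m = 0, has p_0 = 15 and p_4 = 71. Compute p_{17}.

Common difference d = (71 - 15) / (4 - 0) = 14.
p_m = 15 + (m - 0)·14.
p_{17} = 15 + 17·14 = 253.

253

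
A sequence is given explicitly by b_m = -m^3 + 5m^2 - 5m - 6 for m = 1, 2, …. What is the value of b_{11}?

-787

b_{11} = -1·11^3 + 5·11^2 - 5·11 - 6 = -787.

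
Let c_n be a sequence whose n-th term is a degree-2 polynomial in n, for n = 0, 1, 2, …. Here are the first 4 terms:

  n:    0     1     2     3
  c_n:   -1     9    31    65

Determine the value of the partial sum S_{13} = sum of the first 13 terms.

1st diffs: 10, 22, 34.
2nd diffs: 12, 12 (constant).
So c_n = 6n^2 + 4n - 1.
Continuing: …, 111, 169, 239, 321, …, c_{12} = 911.
Summing n = 0..12 (13 terms) gives 4199.

4199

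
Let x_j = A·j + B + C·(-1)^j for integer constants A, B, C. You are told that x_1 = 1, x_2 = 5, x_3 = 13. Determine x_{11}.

Write the equations: A + B - C = 1; 2A + B + C = 5; 3A + B - C = 13.
Subtracting the first from the second: A + 2C = 4.
Subtracting the second from the third: A - 2C = 8.
Solving: C = -1, A = 6, then B = -6.
So x_j = 6·j + (-6) + (-1)·(-1)^j; at j=11 this is 61.

61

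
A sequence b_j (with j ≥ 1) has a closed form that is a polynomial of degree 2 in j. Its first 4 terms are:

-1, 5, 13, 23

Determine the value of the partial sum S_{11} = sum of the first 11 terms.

1st diffs: 6, 8, 10.
2nd diffs: 2, 2 (constant).
Newton forward-difference form: b_j = -1 + 6·C(j-1,1) + 2·C(j-1,2).
Continuing: …, 35, 49, 65, 83, …, b_{11} = 149.
Summing j = 1..11 (11 terms) gives 649.

649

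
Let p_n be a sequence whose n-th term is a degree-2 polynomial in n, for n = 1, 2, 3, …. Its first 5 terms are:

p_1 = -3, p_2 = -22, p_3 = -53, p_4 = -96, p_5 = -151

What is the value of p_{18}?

1st diffs: -19, -31, -43, -55.
2nd diffs: -12, -12, -12 (constant).
Newton forward-difference form: p_n = -3 + (-19)·C(n-1,1) + (-12)·C(n-1,2).
At n = 18: n-1 = 17, so p_{18} = -3 - 323 - 1632 = -1958.

-1958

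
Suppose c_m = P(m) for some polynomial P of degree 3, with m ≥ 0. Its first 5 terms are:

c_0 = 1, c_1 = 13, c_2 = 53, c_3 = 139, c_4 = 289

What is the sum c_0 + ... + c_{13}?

29316

1st diffs: 12, 40, 86, 150.
2nd diffs: 28, 46, 64.
3rd diffs: 18, 18 (constant).
So c_m = 3m^3 + 5m^2 + 4m + 1.
Continuing: …, 521, 853, 1303, 1889, …, c_{13} = 7489.
Summing m = 0..13 (14 terms) gives 29316.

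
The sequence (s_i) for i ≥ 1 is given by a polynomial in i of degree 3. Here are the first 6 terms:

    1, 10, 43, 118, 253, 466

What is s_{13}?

1st diffs: 9, 33, 75, 135, 213.
2nd diffs: 24, 42, 60, 78.
3rd diffs: 18, 18, 18 (constant).
So s_i = 3i^3 - 6i^2 + 6i - 2.
Evaluating at i = 13 gives s_{13} = 5653.

5653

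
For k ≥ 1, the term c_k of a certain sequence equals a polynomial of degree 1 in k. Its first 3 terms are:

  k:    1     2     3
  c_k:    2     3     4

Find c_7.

8

1st diffs: 1, 1 (constant).
So c_k = k + 1.
Evaluating at k = 7 gives c_7 = 8.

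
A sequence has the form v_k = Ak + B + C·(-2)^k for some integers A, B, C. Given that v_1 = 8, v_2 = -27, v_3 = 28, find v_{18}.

Write the equations: A + B - 2C = 8; 2A + B + 4C = -27; 3A + B - 8C = 28.
Subtracting the first from the second: A + 6C = -35.
Subtracting the second from the third: A - 12C = 55.
Solving: C = -5, A = -5, then B = 3.
So v_k = -5·k + 3 + (-5)·(-2)^k; at k=18 this is -1310807.

-1310807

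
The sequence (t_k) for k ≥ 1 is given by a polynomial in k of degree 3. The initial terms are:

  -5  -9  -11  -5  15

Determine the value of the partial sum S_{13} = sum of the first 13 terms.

4485

1st diffs: -4, -2, 6, 20.
2nd diffs: 2, 8, 14.
3rd diffs: 6, 6 (constant).
Newton forward-difference form: t_k = -5 + (-4)·C(k-1,1) + 2·C(k-1,2) + 6·C(k-1,3).
Continuing: …, 55, 121, 219, 355, …, t_{13} = 1399.
Summing k = 1..13 (13 terms) gives 4485.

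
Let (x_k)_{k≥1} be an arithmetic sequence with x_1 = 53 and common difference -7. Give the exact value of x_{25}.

-115

x_k = 53 + (k - 1)·(-7).
x_{25} = 53 + 24·(-7) = -115.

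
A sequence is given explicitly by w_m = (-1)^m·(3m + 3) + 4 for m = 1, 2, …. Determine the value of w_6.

(-1)^6 = 1; 3m + 3 at m=6 is 21; so w_6 = 25.

25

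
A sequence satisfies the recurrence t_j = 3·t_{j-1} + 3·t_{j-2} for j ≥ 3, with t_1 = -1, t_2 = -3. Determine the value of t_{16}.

t_3 = -12;  t_4 = -45;  t_5 = -171;  …;  t_{13} = -7296561;  t_{14} = -27663363;  t_{15} = -104879772;  t_{16} = -397629405.

-397629405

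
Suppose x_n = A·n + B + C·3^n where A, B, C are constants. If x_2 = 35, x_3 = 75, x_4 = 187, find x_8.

The three given values yield: 2A + B + 9C = 35; 3A + B + 27C = 75; 4A + B + 81C = 187.
Subtracting the first from the second: A + 18C = 40.
Subtracting the second from the third: A + 54C = 112.
Solving: C = 2, A = 4, then B = 9.
Hence x_8 = 4·8 + 9 + 2·6561 = 13163.

13163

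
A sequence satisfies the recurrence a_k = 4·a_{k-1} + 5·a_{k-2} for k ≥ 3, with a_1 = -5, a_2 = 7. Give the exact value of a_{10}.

651047

a_3 = 3; a_4 = 47; a_5 = 203; a_6 = 1047; a_7 = 5203; a_8 = 26047; a_9 = 130203; a_{10} = 651047.
(Characteristic roots are 5 and -1.)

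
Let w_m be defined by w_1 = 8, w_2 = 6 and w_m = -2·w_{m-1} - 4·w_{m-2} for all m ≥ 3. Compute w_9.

Compute successive terms:
w_3 = -44;  w_4 = 64;  w_5 = 48;  w_6 = -352;  w_7 = 512;  w_8 = 384;  w_9 = -2816.

-2816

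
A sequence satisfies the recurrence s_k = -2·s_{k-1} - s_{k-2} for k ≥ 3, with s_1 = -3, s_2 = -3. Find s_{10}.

Step forward from the initial values:
s_3 = 9  s_4 = -15  s_5 = 21  s_6 = -27  s_7 = 33  s_8 = -39  s_9 = 45  s_{10} = -51.
(Characteristic roots are -1 and -1.)

-51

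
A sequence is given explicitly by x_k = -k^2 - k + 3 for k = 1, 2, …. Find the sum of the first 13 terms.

Over k = 1..13: Σk = 91, Σk² = 819.
Total = (-1)·819 + (-1)·91 + (3)·13 = -871.

-871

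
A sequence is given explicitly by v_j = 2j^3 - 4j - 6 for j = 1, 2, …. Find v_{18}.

v_{18} = 2·18^3 - 4·18 - 6 = 11586.

11586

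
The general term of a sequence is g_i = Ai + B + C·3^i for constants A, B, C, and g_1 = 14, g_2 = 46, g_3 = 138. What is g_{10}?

At i = 1, 2, 3: A + B + 3C = 14; 2A + B + 9C = 46; 3A + B + 27C = 138.
Subtracting the first from the second: A + 6C = 32.
Subtracting the second from the third: A + 18C = 92.
Solving: C = 5, A = 2, then B = -3.
Hence g_{10} = 2·10 + (-3) + 5·59049 = 295262.

295262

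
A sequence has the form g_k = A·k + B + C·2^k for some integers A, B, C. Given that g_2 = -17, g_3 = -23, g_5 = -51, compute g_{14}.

-16421

The three given values yield: 2A + B + 4C = -17; 3A + B + 8C = -23; 5A + B + 32C = -51.
Subtracting the first from the second: A + 4C = -6.
Subtracting the second from the third: 2A + 24C = -28.
Solving: C = -1, A = -2, then B = -9.
Therefore g_{14} = -28 + (-9) + (-1)·16384 = -16421.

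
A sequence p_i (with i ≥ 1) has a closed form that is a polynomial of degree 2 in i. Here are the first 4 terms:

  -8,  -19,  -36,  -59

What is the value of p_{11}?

-388

1st diffs: -11, -17, -23.
2nd diffs: -6, -6 (constant).
Newton forward-difference form: p_i = -8 + (-11)·C(i-1,1) + (-6)·C(i-1,2).
At i = 11: i-1 = 10, so p_{11} = -8 - 110 - 270 = -388.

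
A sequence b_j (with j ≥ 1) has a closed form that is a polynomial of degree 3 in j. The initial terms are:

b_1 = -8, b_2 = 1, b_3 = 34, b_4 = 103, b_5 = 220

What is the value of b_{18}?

1st diffs: 9, 33, 69, 117.
2nd diffs: 24, 36, 48.
3rd diffs: 12, 12 (constant).
Newton forward-difference form: b_j = -8 + 9·C(j-1,1) + 24·C(j-1,2) + 12·C(j-1,3).
At j = 18: j-1 = 17, so b_{18} = -8 + 153 + 3264 + 8160 = 11569.

11569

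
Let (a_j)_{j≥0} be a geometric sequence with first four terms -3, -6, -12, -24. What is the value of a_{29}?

-1610612736

Common ratio r = 2.
a_j = (-3)·2^(j-0).
a_{29} = (-3)·2^29 = -1610612736.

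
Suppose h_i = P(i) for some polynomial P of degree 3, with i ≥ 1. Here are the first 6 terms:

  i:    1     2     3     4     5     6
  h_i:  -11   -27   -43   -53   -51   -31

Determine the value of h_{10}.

1st diffs: -16, -16, -10, 2, 20.
2nd diffs: 0, 6, 12, 18.
3rd diffs: 6, 6, 6 (constant).
Newton forward-difference form: h_i = -11 + (-16)·C(i-1,1) + 6·C(i-1,3).
At i = 10: i-1 = 9, so h_{10} = -11 - 144 + 504 = 349.

349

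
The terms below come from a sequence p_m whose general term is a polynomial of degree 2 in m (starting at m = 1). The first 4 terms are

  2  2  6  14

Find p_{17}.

482

1st diffs: 0, 4, 8.
2nd diffs: 4, 4 (constant).
So p_m = 2m^2 - 6m + 6.
Evaluating at m = 17 gives p_{17} = 482.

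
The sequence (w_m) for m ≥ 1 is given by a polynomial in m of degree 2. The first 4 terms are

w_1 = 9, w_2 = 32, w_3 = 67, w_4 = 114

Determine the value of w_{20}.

1st diffs: 23, 35, 47.
2nd diffs: 12, 12 (constant).
So w_m = 6m^2 + 5m - 2.
Evaluating at m = 20 gives w_{20} = 2498.

2498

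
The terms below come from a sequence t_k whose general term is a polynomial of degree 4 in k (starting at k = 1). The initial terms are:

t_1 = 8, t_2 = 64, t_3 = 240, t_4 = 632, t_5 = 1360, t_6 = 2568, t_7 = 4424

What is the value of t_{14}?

1st diffs: 56, 176, 392, 728, 1208, 1856.
2nd diffs: 120, 216, 336, 480, 648.
3rd diffs: 96, 120, 144, 168.
4th diffs: 24, 24, 24 (constant).
Newton forward-difference form: t_k = 8 + 56·C(k-1,1) + 120·C(k-1,2) + 96·C(k-1,3) + 24·C(k-1,4).
At k = 14: k-1 = 13, so t_{14} = 8 + 728 + 9360 + 27456 + 17160 = 54712.

54712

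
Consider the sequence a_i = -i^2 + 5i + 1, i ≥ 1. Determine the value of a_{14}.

a_{14} = -1·14^2 + 5·14 + 1 = -125.

-125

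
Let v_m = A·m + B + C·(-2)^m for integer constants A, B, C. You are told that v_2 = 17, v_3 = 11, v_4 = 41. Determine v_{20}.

Plug in m = 2, 3, 4: 2A + B + 4C = 17; 3A + B - 8C = 11; 4A + B + 16C = 41.
Subtracting the first from the second: A - 12C = -6.
Subtracting the second from the third: A + 24C = 30.
Solving: C = 1, A = 6, then B = 1.
Hence v_{20} = 6·20 + 1 + 1·1048576 = 1048697.

1048697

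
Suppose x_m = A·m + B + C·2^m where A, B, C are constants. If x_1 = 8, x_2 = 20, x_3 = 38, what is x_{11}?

Plug in m = 1, 2, 3: A + B + 2C = 8; 2A + B + 4C = 20; 3A + B + 8C = 38.
Subtracting the first from the second: A + 2C = 12.
Subtracting the second from the third: A + 4C = 18.
Solving: C = 3, A = 6, then B = -4.
So x_m = 6·m + (-4) + 3·2^m; at m=11 this is 6206.

6206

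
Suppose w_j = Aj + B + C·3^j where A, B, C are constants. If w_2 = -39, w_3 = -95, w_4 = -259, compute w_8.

-19707

The three given values yield: 2A + B + 9C = -39; 3A + B + 27C = -95; 4A + B + 81C = -259.
Subtracting the first from the second: A + 18C = -56.
Subtracting the second from the third: A + 54C = -164.
Solving: C = -3, A = -2, then B = -8.
Hence w_8 = -2·8 + (-8) + (-3)·6561 = -19707.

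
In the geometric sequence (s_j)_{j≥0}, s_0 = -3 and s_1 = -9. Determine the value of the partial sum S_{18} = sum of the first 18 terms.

Common ratio r = 3.
s_j = (-3)·3^(j-0).
S = (-3)·(3^18 - 1)/(3 - 1) = (-3)·(387420489 - 1)/(2) = -581130732.

-581130732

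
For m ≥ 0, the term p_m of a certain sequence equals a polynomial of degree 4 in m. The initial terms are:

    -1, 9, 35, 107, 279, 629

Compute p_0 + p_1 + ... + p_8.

8499

1st diffs: 10, 26, 72, 172, 350.
2nd diffs: 16, 46, 100, 178.
3rd diffs: 30, 54, 78.
4th diffs: 24, 24 (constant).
Newton forward-difference form: p_m = -1 + 10·C(m,1) + 16·C(m,2) + 30·C(m,3) + 24·C(m,4).
Continuing: 1259, 2295, 3887.
Summing m = 0..8 (9 terms) gives 8499.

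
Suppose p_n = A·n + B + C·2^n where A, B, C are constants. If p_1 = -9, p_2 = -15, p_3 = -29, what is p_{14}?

-65511

At n = 1, 2, 3: A + B + 2C = -9; 2A + B + 4C = -15; 3A + B + 8C = -29.
Subtracting the first from the second: A + 2C = -6.
Subtracting the second from the third: A + 4C = -14.
Solving: C = -4, A = 2, then B = -3.
So p_n = 2·n + (-3) + (-4)·2^n; at n=14 this is -65511.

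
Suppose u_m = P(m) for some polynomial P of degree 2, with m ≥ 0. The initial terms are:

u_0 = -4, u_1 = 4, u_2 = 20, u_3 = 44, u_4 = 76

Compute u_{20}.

1676

1st diffs: 8, 16, 24, 32.
2nd diffs: 8, 8, 8 (constant).
Newton forward-difference form: u_m = -4 + 8·C(m,1) + 8·C(m,2).
At m = 20: m = 20, so u_{20} = -4 + 160 + 1520 = 1676.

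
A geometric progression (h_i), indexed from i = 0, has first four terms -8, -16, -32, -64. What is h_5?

-256

Common ratio r = 2.
h_i = (-8)·2^(i-0).
h_5 = (-8)·2^5 = -256.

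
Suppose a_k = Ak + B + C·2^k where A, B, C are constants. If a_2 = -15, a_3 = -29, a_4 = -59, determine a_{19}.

Plug in k = 2, 3, 4: 2A + B + 4C = -15; 3A + B + 8C = -29; 4A + B + 16C = -59.
Subtracting the first from the second: A + 4C = -14.
Subtracting the second from the third: A + 8C = -30.
Solving: C = -4, A = 2, then B = -3.
Hence a_{19} = 2·19 + (-3) + (-4)·524288 = -2097117.

-2097117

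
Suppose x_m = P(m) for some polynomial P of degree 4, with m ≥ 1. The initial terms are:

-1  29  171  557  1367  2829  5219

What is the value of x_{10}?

21437

1st diffs: 30, 142, 386, 810, 1462, 2390.
2nd diffs: 112, 244, 424, 652, 928.
3rd diffs: 132, 180, 228, 276.
4th diffs: 48, 48, 48 (constant).
Newton forward-difference form: x_m = -1 + 30·C(m-1,1) + 112·C(m-1,2) + 132·C(m-1,3) + 48·C(m-1,4).
At m = 10: m-1 = 9, so x_{10} = -1 + 270 + 4032 + 11088 + 6048 = 21437.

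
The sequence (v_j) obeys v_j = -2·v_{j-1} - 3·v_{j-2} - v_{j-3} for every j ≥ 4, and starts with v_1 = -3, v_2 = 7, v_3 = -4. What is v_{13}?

-350

Step forward from the initial values:
v_4 = -10; v_5 = 25; v_6 = -16; v_7 = -33; v_8 = 89; v_9 = -63; v_{10} = -108; v_{11} = 316; v_{12} = -245; v_{13} = -350.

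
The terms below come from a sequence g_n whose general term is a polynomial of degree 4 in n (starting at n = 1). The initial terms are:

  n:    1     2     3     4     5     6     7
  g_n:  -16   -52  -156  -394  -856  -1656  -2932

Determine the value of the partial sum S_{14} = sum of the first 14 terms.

1st diffs: -36, -104, -238, -462, -800, -1276.
2nd diffs: -68, -134, -224, -338, -476.
3rd diffs: -66, -90, -114, -138.
4th diffs: -24, -24, -24 (constant).
Newton forward-difference form: g_n = -16 + (-36)·C(n-1,1) + (-68)·C(n-1,2) + (-66)·C(n-1,3) + (-24)·C(n-1,4).
Continuing: …, -4846, -7584, -11356, -16396, …, g_{14} = -41824.
Summing n = 1..14 (14 terms) gives -142366.

-142366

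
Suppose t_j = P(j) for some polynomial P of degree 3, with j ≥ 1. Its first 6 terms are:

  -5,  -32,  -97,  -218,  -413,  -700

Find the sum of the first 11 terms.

1st diffs: -27, -65, -121, -195, -287.
2nd diffs: -38, -56, -74, -92.
3rd diffs: -18, -18, -18 (constant).
So t_j = -3j^3 - j^2 - 3j + 2.
Continuing: …, -1097, -1622, -2293, -3128, …, t_{11} = -4145.
Summing j = 1..11 (11 terms) gives -13750.

-13750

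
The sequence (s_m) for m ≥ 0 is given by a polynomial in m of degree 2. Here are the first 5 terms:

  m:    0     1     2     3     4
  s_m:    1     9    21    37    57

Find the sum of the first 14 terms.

1st diffs: 8, 12, 16, 20.
2nd diffs: 4, 4, 4 (constant).
So s_m = 2m^2 + 6m + 1.
Continuing: …, 81, 109, 141, 177, …, s_{13} = 417.
Summing m = 0..13 (14 terms) gives 2198.

2198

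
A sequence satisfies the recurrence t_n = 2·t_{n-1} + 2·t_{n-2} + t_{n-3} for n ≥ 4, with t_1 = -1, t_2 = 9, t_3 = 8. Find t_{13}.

Iterate the recurrence:
t_4 = 33;  t_5 = 91;  t_6 = 256;  t_7 = 727;  t_8 = 2057;  t_9 = 5824;  t_{10} = 16489;  t_{11} = 46683;  t_{12} = 132168;  t_{13} = 374191.

374191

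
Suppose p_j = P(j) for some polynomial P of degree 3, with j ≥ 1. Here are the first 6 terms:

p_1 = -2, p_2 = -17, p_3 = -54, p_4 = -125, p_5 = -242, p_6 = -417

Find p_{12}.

-3357

1st diffs: -15, -37, -71, -117, -175.
2nd diffs: -22, -34, -46, -58.
3rd diffs: -12, -12, -12 (constant).
Newton forward-difference form: p_j = -2 + (-15)·C(j-1,1) + (-22)·C(j-1,2) + (-12)·C(j-1,3).
At j = 12: j-1 = 11, so p_{12} = -2 - 165 - 1210 - 1980 = -3357.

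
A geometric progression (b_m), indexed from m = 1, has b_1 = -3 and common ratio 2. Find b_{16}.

b_m = (-3)·2^(m-1).
b_{16} = (-3)·2^15 = -98304.

-98304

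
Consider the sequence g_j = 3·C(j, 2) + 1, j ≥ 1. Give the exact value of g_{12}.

C(12, 2) = 66, so g_{12} = 199.

199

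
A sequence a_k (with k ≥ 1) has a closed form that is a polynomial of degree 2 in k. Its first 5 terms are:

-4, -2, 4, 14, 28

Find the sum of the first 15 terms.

1st diffs: 2, 6, 10, 14.
2nd diffs: 4, 4, 4 (constant).
Newton forward-difference form: a_k = -4 + 2·C(k-1,1) + 4·C(k-1,2).
Continuing: …, 46, 68, 94, 124, …, a_{15} = 388.
Summing k = 1..15 (15 terms) gives 1970.

1970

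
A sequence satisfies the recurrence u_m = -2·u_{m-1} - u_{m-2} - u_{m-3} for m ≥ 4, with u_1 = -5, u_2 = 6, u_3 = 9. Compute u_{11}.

655

u_4 = -19;  u_5 = 23;  u_6 = -36;  u_7 = 68;  u_8 = -123;  u_9 = 214;  u_{10} = -373;  u_{11} = 655.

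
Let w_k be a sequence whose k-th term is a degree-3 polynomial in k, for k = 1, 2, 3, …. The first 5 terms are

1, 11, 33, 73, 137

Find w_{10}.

1st diffs: 10, 22, 40, 64.
2nd diffs: 12, 18, 24.
3rd diffs: 6, 6 (constant).
Newton forward-difference form: w_k = 1 + 10·C(k-1,1) + 12·C(k-1,2) + 6·C(k-1,3).
At k = 10: k-1 = 9, so w_{10} = 1 + 90 + 432 + 504 = 1027.

1027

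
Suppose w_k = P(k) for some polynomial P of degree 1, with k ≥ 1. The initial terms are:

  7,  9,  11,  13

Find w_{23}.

1st diffs: 2, 2, 2 (constant).
So w_k = 2k + 5.
Evaluating at k = 23 gives w_{23} = 51.

51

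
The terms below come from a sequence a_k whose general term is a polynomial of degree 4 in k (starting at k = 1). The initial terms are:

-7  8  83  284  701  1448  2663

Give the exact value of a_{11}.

15803

1st diffs: 15, 75, 201, 417, 747, 1215.
2nd diffs: 60, 126, 216, 330, 468.
3rd diffs: 66, 90, 114, 138.
4th diffs: 24, 24, 24 (constant).
Newton forward-difference form: a_k = -7 + 15·C(k-1,1) + 60·C(k-1,2) + 66·C(k-1,3) + 24·C(k-1,4).
At k = 11: k-1 = 10, so a_{11} = -7 + 150 + 2700 + 7920 + 5040 = 15803.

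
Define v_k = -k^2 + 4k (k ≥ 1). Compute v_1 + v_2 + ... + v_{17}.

-1173

Over k = 1..17: Σk = 153, Σk² = 1785.
Total = (-1)·1785 + (4)·153 = -1173.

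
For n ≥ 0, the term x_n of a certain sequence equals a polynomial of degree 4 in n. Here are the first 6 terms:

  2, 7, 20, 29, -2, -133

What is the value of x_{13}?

-19901

1st diffs: 5, 13, 9, -31, -131.
2nd diffs: 8, -4, -40, -100.
3rd diffs: -12, -36, -60.
4th diffs: -24, -24 (constant).
Newton forward-difference form: x_n = 2 + 5·C(n,1) + 8·C(n,2) + (-12)·C(n,3) + (-24)·C(n,4).
At n = 13: n = 13, so x_{13} = 2 + 65 + 624 - 3432 - 17160 = -19901.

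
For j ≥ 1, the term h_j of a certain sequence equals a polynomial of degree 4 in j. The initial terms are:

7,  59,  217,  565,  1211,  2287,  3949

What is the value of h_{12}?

1st diffs: 52, 158, 348, 646, 1076, 1662.
2nd diffs: 106, 190, 298, 430, 586.
3rd diffs: 84, 108, 132, 156.
4th diffs: 24, 24, 24 (constant).
Newton forward-difference form: h_j = 7 + 52·C(j-1,1) + 106·C(j-1,2) + 84·C(j-1,3) + 24·C(j-1,4).
At j = 12: j-1 = 11, so h_{12} = 7 + 572 + 5830 + 13860 + 7920 = 28189.

28189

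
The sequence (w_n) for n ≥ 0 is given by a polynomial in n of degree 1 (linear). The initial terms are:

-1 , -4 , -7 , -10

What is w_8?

1st diffs: -3, -3, -3 (constant).
So w_n = -3n - 1.
Evaluating at n = 8 gives w_8 = -25.

-25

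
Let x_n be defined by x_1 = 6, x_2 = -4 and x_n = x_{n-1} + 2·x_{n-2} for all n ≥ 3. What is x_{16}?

21840

Iterate the recurrence:
x_3 = 8  x_4 = 0  x_5 = 16  …  x_{13} = 2736  x_{14} = 5456  x_{15} = 10928  x_{16} = 21840.
(Characteristic roots are 2 and -1.)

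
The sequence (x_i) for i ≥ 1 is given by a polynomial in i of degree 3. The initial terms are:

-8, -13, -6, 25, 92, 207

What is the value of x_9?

1st diffs: -5, 7, 31, 67, 115.
2nd diffs: 12, 24, 36, 48.
3rd diffs: 12, 12, 12 (constant).
So x_i = 2i^3 - 6i^2 - i - 3.
Evaluating at i = 9 gives x_9 = 960.

960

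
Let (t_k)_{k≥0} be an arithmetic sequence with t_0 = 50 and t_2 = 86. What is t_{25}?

500

Common difference d = (86 - 50) / (2 - 0) = 18.
t_k = 50 + (k - 0)·18.
t_{25} = 50 + 25·18 = 500.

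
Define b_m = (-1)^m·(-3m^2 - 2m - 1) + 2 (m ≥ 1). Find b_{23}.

(-1)^23 = -1; -3m^2 - 2m - 1 at m=23 is -1634; so b_{23} = 1636.

1636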